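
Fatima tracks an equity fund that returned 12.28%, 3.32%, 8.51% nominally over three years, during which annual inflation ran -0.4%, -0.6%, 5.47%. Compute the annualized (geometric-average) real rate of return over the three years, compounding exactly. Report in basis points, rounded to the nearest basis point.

643 basis points

Nominal growth factor = 1.1228 × 1.0332 × 1.0851 = 1.25879951
Price-level growth factor = 0.9960 × 0.9940 × 1.0547 = 1.04417831
Real growth factor = 1.25879951 / 1.04417831 = 1.20554075
Annualized real rate = 1.20554075^(1/3) − 1 = 6.4292% → 643 basis points.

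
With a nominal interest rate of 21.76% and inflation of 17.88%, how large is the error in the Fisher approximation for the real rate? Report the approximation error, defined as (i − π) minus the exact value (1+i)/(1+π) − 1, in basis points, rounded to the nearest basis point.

Approximate: r ≈ 21.760% − 17.880% = 3.8800%
Exact: (1 + 0.2176)/(1 + 0.1788) − 1 = 3.2915%
Error = 3.8800% − 3.2915% = 0.5885% → 59 basis points.

59 basis points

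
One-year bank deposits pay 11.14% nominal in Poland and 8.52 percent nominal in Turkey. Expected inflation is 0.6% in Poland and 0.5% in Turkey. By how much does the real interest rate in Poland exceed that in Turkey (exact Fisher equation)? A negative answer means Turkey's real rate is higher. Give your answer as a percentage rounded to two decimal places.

2.50%

Poland: (1 + 0.1114)/(1 + 0.0060) − 1 = 10.4771%
Turkey: (1 + 0.0852)/(1 + 0.0050) − 1 = 7.9801%
Differential = 10.4771% − 7.9801% = 2.4970% → 2.50%.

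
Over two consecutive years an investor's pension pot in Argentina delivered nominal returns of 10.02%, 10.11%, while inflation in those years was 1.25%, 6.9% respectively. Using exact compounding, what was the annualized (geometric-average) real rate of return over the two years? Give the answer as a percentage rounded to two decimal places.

Compound the nominal returns: 1.1002 × 1.1011 = 1.21143022.
Compound inflation: 1.0125 × 1.0690 = 1.08236250.
Deflate: 1.21143022 / 1.08236250 = 1.11924630.
Annualized real rate = 1.11924630^(1/2) − 1 = 5.7944% → 5.79%.

5.79%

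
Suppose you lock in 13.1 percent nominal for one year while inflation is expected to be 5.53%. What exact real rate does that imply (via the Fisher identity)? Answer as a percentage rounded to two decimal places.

7.17%

1 + r = 1.13100 / 1.05530 = 1.071733
r = 1.071733 − 1 = 7.1733%, i.e. 7.17%.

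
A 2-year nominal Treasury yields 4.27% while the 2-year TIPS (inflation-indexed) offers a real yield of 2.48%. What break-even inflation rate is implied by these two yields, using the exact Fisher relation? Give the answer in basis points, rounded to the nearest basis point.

175 basis points

(1 + π) = (1 + i)/(1 + r) = 1.04270 / 1.02480 = 1.017467
Break-even inflation = 1.017467 − 1 → 175 basis points.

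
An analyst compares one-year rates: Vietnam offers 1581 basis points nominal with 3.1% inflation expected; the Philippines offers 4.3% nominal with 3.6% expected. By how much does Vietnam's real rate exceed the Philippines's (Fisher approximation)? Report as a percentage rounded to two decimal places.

12.01%

Vietnam: 15.81% − 3.1% = 12.710%
The Philippines: 4.3% − 3.6% = 0.700%
Differential = 12.010% → 12.01%.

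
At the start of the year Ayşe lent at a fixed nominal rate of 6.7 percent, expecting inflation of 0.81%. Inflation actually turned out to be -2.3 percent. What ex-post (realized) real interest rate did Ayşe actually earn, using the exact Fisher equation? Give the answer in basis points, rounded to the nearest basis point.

Ex-post: (1 + 0.0670)/(1 − 0.0230) − 1 = 9.2119%
So the realized real rate is 921 basis points.

921 basis points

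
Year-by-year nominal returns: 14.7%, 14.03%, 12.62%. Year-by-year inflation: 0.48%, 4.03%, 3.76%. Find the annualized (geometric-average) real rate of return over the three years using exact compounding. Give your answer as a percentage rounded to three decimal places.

Nominal growth factor = 1.1470 × 1.1403 × 1.1262 = 1.47298412
Price-level growth factor = 1.0048 × 1.0403 × 1.0376 = 1.08459647
Real growth factor = 1.47298412 / 1.08459647 = 1.35809415
Annualized real rate = 1.35809415^(1/3) − 1 = 10.7414% → 10.741%.

10.741%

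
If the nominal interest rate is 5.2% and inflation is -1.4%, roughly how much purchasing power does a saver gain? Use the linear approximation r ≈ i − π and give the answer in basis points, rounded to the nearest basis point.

660 basis points

r ≈ i − π = 5.2% − (-1.4%) = 660 basis points.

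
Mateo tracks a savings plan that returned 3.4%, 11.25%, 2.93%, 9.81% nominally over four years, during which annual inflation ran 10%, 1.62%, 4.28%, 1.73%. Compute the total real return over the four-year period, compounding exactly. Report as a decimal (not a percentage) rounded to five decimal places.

0.09643

Nominal growth factor = 1.0340 × 1.1125 × 1.0293 × 1.0981 = 1.300183
Price-level growth factor = 1.1000 × 1.0162 × 1.0428 × 1.0173 = 1.185829
Real growth factor = 1.300183 / 1.185829 = 1.096434
Total real return = 1.096434 − 1 → 0.09643.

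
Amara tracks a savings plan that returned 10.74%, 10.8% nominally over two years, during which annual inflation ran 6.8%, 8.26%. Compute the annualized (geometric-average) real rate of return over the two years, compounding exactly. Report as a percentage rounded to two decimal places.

Compound the nominal returns: 1.1074 × 1.1080 = 1.22699920.
Compound inflation: 1.0680 × 1.0826 = 1.15621680.
Deflate: 1.22699920 / 1.15621680 = 1.06121897.
Annualized real rate = 1.06121897^(1/2) − 1 = 3.0155% → 3.02%.

3.02%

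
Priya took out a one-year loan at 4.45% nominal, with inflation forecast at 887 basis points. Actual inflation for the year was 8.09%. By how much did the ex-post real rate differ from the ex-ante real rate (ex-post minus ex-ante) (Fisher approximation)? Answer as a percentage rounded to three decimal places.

0.780%

Ex-ante: 4.45% − 8.87% = -4.420%
Ex-post: 4.45% − 8.09% = -3.640%
Difference (ex-post − ex-ante) = 0.7800% → 0.780%.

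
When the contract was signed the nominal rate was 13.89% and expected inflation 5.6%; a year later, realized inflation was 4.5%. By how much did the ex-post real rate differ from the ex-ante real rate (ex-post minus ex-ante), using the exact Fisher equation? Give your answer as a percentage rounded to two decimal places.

Ex-ante: (1 + 0.1389)/(1 + 0.0560) − 1 = 7.8504%
Ex-post: (1 + 0.1389)/(1 + 0.0450) − 1 = 8.9856%
Difference (ex-post − ex-ante) = 1.1353% → 1.14%.

1.14%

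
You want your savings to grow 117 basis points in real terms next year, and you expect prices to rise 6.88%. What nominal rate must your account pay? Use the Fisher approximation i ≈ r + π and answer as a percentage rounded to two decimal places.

i ≈ r + π = 1.17% + 6.88% = 8.05%.

8.05%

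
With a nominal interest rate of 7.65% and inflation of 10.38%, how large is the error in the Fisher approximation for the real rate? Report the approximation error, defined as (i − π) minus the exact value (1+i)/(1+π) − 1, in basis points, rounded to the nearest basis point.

-26 basis points

Approximate: r ≈ 7.650% − 10.380% = -2.7300%
Exact: (1 + 0.0765)/(1 + 0.1038) − 1 = -2.4733%
Error = -2.7300% − (-2.4733%) = -0.2567% → -26 basis points.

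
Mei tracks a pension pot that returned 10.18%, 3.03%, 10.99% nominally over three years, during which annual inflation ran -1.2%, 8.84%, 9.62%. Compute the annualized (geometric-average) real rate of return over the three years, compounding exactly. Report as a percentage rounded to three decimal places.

Compound the nominal returns: 1.1018 × 1.0303 × 1.1099 = 1.25994132.
Compound inflation: 0.9880 × 1.0884 × 1.0962 = 1.17878683.
Deflate: 1.25994132 / 1.17878683 = 1.06884577.
Annualized real rate = 1.06884577^(1/3) − 1 = 2.2441% → 2.244%.

2.244%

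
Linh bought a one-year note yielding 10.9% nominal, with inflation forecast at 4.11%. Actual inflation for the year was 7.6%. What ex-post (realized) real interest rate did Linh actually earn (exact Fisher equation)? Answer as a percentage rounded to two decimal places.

Ex-post: (1 + 0.1090)/(1 + 0.0760) − 1 = 3.0669%
So the realized real rate is 3.07%.

3.07%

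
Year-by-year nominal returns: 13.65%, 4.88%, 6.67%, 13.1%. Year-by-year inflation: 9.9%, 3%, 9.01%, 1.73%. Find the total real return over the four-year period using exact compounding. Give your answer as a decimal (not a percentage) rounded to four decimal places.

0.1456

Compound the nominal returns: 1.1365 × 1.0488 × 1.0667 × 1.1310 = 1.438027.
Compound inflation: 1.0990 × 1.0300 × 1.0901 × 1.0173 = 1.255308.
Deflate: 1.438027 / 1.255308 = 1.145557.
Total real return = 1.145557 − 1 → 0.1456.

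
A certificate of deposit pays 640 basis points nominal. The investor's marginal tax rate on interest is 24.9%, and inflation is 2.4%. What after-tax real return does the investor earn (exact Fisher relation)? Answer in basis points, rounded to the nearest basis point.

235 basis points

After-tax nominal return = 6.4% × (1 − 0.249) = 4.8064%.
1 + r = 1.048064 / 1.02400 = 1.023500
After-tax real rate = 1.023500 − 1 → 235 basis points.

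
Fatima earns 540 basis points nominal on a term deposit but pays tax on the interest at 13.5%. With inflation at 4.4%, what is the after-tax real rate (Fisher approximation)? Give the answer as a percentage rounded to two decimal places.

After-tax nominal return = 5.4% × (1 − 0.135) = 4.6710%.
r ≈ 4.6710% − 4.4% → 0.27%.

0.27%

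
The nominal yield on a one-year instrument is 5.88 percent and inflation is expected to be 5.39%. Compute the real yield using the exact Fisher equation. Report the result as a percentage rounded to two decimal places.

1 + r = 1.05880 / 1.05390 = 1.004649
r = 1.004649 − 1 = 0.4649%, i.e. 0.46%.

0.46%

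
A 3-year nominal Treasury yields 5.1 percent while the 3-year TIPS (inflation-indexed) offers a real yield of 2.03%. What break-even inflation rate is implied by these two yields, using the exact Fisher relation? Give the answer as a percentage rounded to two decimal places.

(1 + π) = (1 + i)/(1 + r) = 1.05100 / 1.02030 = 1.030089
Break-even inflation = 1.030089 − 1 → 3.01%.

3.01%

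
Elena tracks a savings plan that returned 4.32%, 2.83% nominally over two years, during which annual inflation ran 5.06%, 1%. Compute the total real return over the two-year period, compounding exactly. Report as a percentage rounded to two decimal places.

1.09%

Nominal growth factor = 1.0432 × 1.0283 = 1.072723
Price-level growth factor = 1.0506 × 1.0100 = 1.061106
Real growth factor = 1.072723 / 1.061106 = 1.010948
Total real return = 1.010948 − 1 → 1.09%.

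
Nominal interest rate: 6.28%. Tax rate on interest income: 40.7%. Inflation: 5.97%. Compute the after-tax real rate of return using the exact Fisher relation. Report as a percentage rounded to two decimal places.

After-tax nominal return = 6.28% × (1 − 0.407) = 3.72404%.
1 + r = 1.0372404 / 1.05970 = 0.978806
After-tax real rate = 0.978806 − 1 → -2.12%.

-2.12%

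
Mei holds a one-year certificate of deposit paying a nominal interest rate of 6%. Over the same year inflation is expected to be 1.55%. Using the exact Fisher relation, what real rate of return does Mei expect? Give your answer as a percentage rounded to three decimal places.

4.382%

By the Fisher relation, 1 + r = (1 + i)/(1 + π).
1 + r = 1.06000 / 1.01550 = 1.043821
r = 1.043821 − 1 = 4.3821%, i.e. 4.382%.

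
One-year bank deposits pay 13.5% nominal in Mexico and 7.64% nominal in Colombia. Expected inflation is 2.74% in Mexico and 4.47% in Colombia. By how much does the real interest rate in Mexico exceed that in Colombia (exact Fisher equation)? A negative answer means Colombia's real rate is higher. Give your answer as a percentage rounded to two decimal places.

7.44%

Mexico: (1 + 0.1350)/(1 + 0.0274) − 1 = 10.4730%
Colombia: (1 + 0.0764)/(1 + 0.0447) − 1 = 3.0344%
Differential = 10.4730% − 3.0344% = 7.4387% → 7.44%.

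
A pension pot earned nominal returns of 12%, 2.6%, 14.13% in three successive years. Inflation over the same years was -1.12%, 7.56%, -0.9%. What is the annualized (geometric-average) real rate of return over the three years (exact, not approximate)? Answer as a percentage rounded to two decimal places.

7.56%

Nominal growth factor = 1.1200 × 1.0260 × 1.1413 = 1.31149066
Price-level growth factor = 0.9888 × 1.0756 × 0.9910 = 1.05398130
Real growth factor = 1.31149066 / 1.05398130 = 1.24432061
Annualized real rate = 1.24432061^(1/3) − 1 = 7.5583% → 7.56%.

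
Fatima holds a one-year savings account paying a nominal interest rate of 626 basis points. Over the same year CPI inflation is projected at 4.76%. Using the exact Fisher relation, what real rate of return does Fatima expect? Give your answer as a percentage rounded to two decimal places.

1.43%

By the Fisher relation, 1 + r = (1 + i)/(1 + π).
1 + r = 1.06260 / 1.04760 = 1.014318
r = 1.014318 − 1 = 1.4318%, i.e. 1.43%.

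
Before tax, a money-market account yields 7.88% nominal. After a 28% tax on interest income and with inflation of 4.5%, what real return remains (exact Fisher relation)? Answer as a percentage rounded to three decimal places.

After-tax nominal return = 7.88% × (1 − 0.28) = 5.6736%.
1 + r = 1.056736 / 1.04500 = 1.011231
After-tax real rate = 1.011231 − 1 → 1.123%.

1.123%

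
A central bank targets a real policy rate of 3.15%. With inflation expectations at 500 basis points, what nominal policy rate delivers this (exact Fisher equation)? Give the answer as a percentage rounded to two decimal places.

8.31%

(1 + i) = (1 + r)(1 + π) = 1.03150 × 1.05000 = 1.083075
i = 1.083075 − 1, so the required nominal rate is 8.31%.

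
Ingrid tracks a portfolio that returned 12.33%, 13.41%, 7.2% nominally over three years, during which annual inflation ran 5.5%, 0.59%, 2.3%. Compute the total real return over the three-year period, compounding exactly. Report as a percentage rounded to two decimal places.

Compound the nominal returns: 1.1233 × 1.1341 × 1.0720 = 1.365658.
Compound inflation: 1.0550 × 1.0059 × 1.0230 = 1.085633.
Deflate: 1.365658 / 1.085633 = 1.257937.
Total real return = 1.257937 − 1 → 25.79%.

25.79%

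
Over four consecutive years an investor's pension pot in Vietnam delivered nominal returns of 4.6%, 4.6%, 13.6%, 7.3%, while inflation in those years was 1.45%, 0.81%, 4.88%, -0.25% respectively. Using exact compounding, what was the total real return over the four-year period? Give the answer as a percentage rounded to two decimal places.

24.65%

Nominal growth factor = 1.0460 × 1.0460 × 1.1360 × 1.0730 = 1.333649
Price-level growth factor = 1.0145 × 1.0081 × 1.0488 × 0.9975 = 1.069944
Real growth factor = 1.333649 / 1.069944 = 1.246465
Total real return = 1.246465 − 1 → 24.65%.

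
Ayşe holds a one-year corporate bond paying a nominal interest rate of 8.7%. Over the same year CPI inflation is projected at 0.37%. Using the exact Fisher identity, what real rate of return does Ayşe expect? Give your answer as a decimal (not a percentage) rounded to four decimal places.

By the Fisher identity, 1 + r = (1 + i)/(1 + π).
1 + r = 1.08700 / 1.00370 = 1.082993
r = 1.082993 − 1 = 8.2993%, i.e. 0.0830.

0.0830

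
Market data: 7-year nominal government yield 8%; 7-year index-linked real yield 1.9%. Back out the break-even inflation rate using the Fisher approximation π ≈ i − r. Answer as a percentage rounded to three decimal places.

6.100%

π ≈ i − r = 8% − 1.9% → 6.100%.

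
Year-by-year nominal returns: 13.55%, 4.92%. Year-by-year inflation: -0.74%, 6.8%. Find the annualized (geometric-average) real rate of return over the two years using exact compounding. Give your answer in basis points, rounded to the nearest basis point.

Nominal growth factor = 1.1355 × 1.0492 = 1.19136660
Price-level growth factor = 0.9926 × 1.0680 = 1.06009680
Real growth factor = 1.19136660 / 1.06009680 = 1.12382813
Annualized real rate = 1.12382813^(1/2) − 1 = 6.0108% → 601 basis points.

601 basis points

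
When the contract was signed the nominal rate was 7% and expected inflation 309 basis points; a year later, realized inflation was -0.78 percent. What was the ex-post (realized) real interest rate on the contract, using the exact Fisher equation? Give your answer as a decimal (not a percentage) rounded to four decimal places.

0.0784

Ex-post: (1 + 0.0700)/(1 − 0.0078) − 1 = 7.8412%
So the realized real rate is 0.0784.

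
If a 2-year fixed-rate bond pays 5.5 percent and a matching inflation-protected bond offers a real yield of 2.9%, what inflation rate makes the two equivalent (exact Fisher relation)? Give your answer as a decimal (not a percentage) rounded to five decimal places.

(1 + π) = (1 + i)/(1 + r) = 1.05500 / 1.02900 = 1.025267
Break-even inflation = 1.025267 − 1 → 0.02527.

0.02527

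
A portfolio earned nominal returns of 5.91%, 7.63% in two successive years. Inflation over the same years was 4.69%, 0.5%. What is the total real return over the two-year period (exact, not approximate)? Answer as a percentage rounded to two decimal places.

8.34%

Nominal growth factor = 1.0591 × 1.0763 = 1.139909
Price-level growth factor = 1.0469 × 1.0050 = 1.052135
Real growth factor = 1.139909 / 1.052135 = 1.083425
Total real return = 1.083425 − 1 → 8.34%.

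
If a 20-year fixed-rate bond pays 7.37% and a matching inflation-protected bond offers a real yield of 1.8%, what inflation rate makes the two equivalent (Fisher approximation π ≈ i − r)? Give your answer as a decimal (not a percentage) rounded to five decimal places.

π ≈ i − r = 7.37% − 1.8% → 0.05570.

0.05570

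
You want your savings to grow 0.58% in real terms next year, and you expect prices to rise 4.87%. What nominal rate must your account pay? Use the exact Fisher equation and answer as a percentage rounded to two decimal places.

(1 + i) = (1 + r)(1 + π) = 1.00580 × 1.04870 = 1.05478246
i = 1.05478246 − 1, so the required nominal rate is 5.48%.

5.48%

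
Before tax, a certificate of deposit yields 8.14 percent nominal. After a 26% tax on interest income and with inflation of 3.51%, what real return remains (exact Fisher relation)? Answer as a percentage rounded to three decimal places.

After-tax nominal return = 8.14% × (1 − 0.26) = 6.0236%.
1 + r = 1.060236 / 1.03510 = 1.024284
After-tax real rate = 1.024284 − 1 → 2.428%.

2.428%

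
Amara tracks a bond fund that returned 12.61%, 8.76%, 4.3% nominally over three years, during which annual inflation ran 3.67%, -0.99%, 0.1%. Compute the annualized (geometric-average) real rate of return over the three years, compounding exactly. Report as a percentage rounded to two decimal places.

7.53%

Compound the nominal returns: 1.1261 × 1.0876 × 1.0430 = 1.27741045.
Compound inflation: 1.0367 × 0.9901 × 1.0010 = 1.02746311.
Deflate: 1.27741045 / 1.02746311 = 1.24326649.
Annualized real rate = 1.24326649^(1/3) − 1 = 7.5280% → 7.53%.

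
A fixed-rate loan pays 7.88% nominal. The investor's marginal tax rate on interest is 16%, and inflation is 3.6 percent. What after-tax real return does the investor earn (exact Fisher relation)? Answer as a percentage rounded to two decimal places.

2.91%

After-tax nominal return = 7.88% × (1 − 0.16) = 6.6192%.
1 + r = 1.066192 / 1.03600 = 1.029143
After-tax real rate = 1.029143 − 1 → 2.91%.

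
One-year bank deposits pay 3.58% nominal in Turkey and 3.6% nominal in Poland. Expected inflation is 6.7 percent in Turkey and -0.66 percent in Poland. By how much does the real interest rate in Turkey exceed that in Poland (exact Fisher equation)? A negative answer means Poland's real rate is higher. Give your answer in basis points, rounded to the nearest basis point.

Turkey: (1 + 0.0358)/(1 + 0.0670) − 1 = -2.9241%
Poland: (1 + 0.0360)/(1 − 0.0066) − 1 = 4.2883%
Differential = -2.9241% − 4.2883% = -7.2124% → -721 basis points.

-721 basis points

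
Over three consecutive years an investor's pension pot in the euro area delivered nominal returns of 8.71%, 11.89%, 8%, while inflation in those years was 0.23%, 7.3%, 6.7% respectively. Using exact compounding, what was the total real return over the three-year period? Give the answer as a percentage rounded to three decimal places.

14.478%

Nominal growth factor = 1.0871 × 1.1189 × 1.0800 = 1.313665
Price-level growth factor = 1.0023 × 1.0730 × 1.0670 = 1.147524
Real growth factor = 1.313665 / 1.147524 = 1.144782
Total real return = 1.144782 − 1 → 14.478%.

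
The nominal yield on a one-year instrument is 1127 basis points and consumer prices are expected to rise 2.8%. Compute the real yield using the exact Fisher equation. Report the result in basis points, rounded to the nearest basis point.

By the Fisher equation, 1 + r = (1 + i)/(1 + π).
1 + r = 1.11270 / 1.02800 = 1.082393
r = 1.082393 − 1 = 8.2393%, i.e. 824 basis points.

824 basis points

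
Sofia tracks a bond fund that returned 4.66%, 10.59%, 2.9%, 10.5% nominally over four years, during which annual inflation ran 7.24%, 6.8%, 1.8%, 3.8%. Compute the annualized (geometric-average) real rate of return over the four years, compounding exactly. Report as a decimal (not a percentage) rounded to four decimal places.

Compound the nominal returns: 1.0466 × 1.1059 × 1.0290 × 1.1050 = 1.31605561.
Compound inflation: 1.0724 × 1.0680 × 1.0180 × 1.0380 = 1.21024470.
Deflate: 1.31605561 / 1.21024470 = 1.08742935.
Annualized real rate = 1.08742935^(1/4) − 1 = 2.1175% → 0.0212.

0.0212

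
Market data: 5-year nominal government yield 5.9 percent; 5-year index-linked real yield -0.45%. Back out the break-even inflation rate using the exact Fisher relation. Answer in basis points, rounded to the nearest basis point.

(1 + π) = (1 + i)/(1 + r) = 1.05900 / 0.99550 = 1.063787
Break-even inflation = 1.063787 − 1 → 638 basis points.

638 basis points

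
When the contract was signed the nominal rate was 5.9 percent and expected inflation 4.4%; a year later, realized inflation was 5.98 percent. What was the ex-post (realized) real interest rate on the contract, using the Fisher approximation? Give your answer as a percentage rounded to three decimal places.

-0.080%

Ex-post: 5.9% − 5.98% = -0.080%
So the realized real rate is -0.080%.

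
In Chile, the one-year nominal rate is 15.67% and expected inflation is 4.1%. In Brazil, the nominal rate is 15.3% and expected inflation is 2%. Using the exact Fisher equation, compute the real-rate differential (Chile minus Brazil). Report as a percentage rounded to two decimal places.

Chile: (1 + 0.1567)/(1 + 0.0410) − 1 = 11.1143%
Brazil: (1 + 0.1530)/(1 + 0.0200) − 1 = 13.0392%
Differential = 11.1143% − 13.0392% = -1.9249% → -1.92%.

-1.92%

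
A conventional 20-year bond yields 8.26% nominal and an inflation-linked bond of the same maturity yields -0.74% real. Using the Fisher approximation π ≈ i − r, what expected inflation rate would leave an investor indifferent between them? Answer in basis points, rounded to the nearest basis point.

π ≈ i − r = 8.26% − (-0.74%) → 900 basis points.

900 basis points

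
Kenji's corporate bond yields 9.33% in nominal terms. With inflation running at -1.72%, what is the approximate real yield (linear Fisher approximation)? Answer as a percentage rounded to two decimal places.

11.05%

r ≈ i − π = 9.33% − (-1.72%) = 11.05%.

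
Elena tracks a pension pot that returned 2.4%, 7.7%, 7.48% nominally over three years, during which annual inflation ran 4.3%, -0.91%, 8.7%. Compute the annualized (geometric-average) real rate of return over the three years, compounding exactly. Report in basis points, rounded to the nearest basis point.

180 basis points

Compound the nominal returns: 1.0240 × 1.0770 × 1.0748 = 1.18534103.
Compound inflation: 1.0430 × 0.9909 × 1.0870 = 1.12342396.
Deflate: 1.18534103 / 1.12342396 = 1.05511461.
Annualized real rate = 1.05511461^(1/3) − 1 = 1.8044% → 180 basis points.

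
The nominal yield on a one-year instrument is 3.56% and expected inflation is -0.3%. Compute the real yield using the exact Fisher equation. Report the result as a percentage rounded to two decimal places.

By the Fisher identity, 1 + r = (1 + i)/(1 + π).
1 + r = 1.03560 / 0.99700 = 1.038716
r = 1.038716 − 1 = 3.8716%, i.e. 3.87%.

3.87%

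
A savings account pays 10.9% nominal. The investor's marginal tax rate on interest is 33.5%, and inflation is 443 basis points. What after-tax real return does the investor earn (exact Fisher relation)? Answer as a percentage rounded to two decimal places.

After-tax nominal return = 10.9% × (1 − 0.335) = 7.2485%.
1 + r = 1.072485 / 1.04430 = 1.026989
After-tax real rate = 1.026989 − 1 → 2.70%.

2.70%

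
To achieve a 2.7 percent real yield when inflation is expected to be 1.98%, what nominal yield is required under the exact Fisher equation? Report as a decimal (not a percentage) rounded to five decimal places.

0.04733

(1 + i) = (1 + r)(1 + π) = 1.02700 × 1.01980 = 1.0473346
i = 1.0473346 − 1, so the required nominal rate is 0.04733.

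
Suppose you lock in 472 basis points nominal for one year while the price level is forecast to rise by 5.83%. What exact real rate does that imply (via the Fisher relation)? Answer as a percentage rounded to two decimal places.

-1.05%

1 + r = 1.04720 / 1.05830 = 0.989511
r = 0.989511 − 1 = -1.0489%, i.e. -1.05%.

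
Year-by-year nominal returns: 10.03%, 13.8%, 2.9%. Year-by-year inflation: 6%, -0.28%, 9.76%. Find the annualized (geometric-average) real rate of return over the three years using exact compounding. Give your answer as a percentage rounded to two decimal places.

3.56%

Compound the nominal returns: 1.1003 × 1.1380 × 1.0290 = 1.28845350.
Compound inflation: 1.0600 × 0.9972 × 1.0976 = 1.16019832.
Deflate: 1.28845350 / 1.16019832 = 1.11054591.
Annualized real rate = 1.11054591^(1/3) − 1 = 3.5569% → 3.56%.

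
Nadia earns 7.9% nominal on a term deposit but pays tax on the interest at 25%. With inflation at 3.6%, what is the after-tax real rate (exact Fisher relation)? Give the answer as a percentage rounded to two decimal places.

2.24%

After-tax nominal return = 7.9% × (1 − 0.25) = 5.9250%.
1 + r = 1.05925 / 1.03600 = 1.022442
After-tax real rate = 1.022442 − 1 → 2.24%.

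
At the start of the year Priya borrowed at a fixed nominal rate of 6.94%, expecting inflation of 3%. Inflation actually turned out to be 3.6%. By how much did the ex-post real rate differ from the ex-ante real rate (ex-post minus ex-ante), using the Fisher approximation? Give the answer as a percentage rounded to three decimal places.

Ex-ante: 6.94% − 3% = 3.940%
Ex-post: 6.94% − 3.6% = 3.340%
Difference (ex-post − ex-ante) = -0.6000% → -0.600%.

-0.600%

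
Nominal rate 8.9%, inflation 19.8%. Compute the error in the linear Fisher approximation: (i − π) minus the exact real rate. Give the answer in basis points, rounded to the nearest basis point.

Approximate: r ≈ 8.900% − 19.800% = -10.9000%
Exact: (1 + 0.0890)/(1 + 0.1980) − 1 = -9.0985%
Error = -10.9000% − (-9.0985%) = -1.8015% → -180 basis points.

-180 basis points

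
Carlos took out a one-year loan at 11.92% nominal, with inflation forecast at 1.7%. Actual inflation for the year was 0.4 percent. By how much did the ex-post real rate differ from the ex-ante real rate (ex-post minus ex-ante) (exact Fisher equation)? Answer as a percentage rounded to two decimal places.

1.42%

Ex-ante: (1 + 0.1192)/(1 + 0.0170) − 1 = 10.0492%
Ex-post: (1 + 0.1192)/(1 + 0.0040) − 1 = 11.4741%
Difference (ex-post − ex-ante) = 1.4249% → 1.42%.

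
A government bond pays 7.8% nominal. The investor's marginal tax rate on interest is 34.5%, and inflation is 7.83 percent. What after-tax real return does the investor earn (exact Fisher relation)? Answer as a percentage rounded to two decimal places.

-2.52%

After-tax nominal return = 7.8% × (1 − 0.345) = 5.1090%.
1 + r = 1.05109 / 1.07830 = 0.974766
After-tax real rate = 0.974766 − 1 → -2.52%.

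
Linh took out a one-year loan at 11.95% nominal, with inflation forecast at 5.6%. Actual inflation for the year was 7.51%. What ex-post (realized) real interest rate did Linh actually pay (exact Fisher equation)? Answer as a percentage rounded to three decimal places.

4.130%

Ex-post: (1 + 0.1195)/(1 + 0.0751) − 1 = 4.1298%
So the realized real rate is 4.130%.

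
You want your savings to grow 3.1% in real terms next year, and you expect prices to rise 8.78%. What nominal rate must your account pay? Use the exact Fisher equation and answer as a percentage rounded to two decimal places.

(1 + i) = (1 + r)(1 + π) = 1.03100 × 1.08780 = 1.1215218
i = 1.1215218 − 1, so the required nominal rate is 12.15%.

12.15%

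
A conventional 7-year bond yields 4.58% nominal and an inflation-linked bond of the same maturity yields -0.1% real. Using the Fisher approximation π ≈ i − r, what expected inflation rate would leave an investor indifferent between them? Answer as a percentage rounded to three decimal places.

π ≈ i − r = 4.58% − (-0.1%) → 4.680%.

4.680%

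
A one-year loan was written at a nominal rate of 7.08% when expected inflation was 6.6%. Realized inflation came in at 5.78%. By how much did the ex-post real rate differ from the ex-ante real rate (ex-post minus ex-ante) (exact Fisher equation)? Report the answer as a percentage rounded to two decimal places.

Ex-ante: (1 + 0.0708)/(1 + 0.0660) − 1 = 0.4503%
Ex-post: (1 + 0.0708)/(1 + 0.0578) − 1 = 1.2290%
Difference (ex-post − ex-ante) = 0.7787% → 0.78%.

0.78%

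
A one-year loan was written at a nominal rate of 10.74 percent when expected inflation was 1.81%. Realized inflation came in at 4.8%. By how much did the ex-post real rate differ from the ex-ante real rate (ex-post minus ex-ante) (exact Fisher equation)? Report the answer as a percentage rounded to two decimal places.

Ex-ante: (1 + 0.1074)/(1 + 0.0181) − 1 = 8.7712%
Ex-post: (1 + 0.1074)/(1 + 0.0480) − 1 = 5.6679%
Difference (ex-post − ex-ante) = -3.1033% → -3.10%.

-3.10%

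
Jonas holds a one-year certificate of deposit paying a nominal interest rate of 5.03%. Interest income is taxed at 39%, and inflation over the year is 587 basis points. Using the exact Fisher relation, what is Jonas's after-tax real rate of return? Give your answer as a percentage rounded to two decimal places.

After-tax nominal return = 5.03% × (1 − 0.39) = 3.0683%.
1 + r = 1.030683 / 1.05870 = 0.973536
After-tax real rate = 0.973536 − 1 → -2.65%.

-2.65%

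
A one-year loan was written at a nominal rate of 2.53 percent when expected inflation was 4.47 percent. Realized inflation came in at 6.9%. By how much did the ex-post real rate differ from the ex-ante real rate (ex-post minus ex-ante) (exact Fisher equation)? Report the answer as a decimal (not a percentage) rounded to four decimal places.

Ex-ante: (1 + 0.0253)/(1 + 0.0447) − 1 = -1.8570%
Ex-post: (1 + 0.0253)/(1 + 0.0690) − 1 = -4.0879%
Difference (ex-post − ex-ante) = -2.2309% → -0.0223.

-0.0223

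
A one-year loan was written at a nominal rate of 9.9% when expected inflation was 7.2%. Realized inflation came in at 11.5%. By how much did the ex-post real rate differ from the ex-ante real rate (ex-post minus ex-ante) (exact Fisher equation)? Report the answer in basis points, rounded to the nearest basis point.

-395 basis points

Ex-ante: (1 + 0.0990)/(1 + 0.0720) − 1 = 2.5187%
Ex-post: (1 + 0.0990)/(1 + 0.1150) − 1 = -1.4350%
Difference (ex-post − ex-ante) = -3.9536% → -395 basis points.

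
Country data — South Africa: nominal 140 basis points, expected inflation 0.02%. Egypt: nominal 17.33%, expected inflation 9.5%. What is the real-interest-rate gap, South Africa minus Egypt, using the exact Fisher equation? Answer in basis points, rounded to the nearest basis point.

-577 basis points

South Africa: (1 + 0.0140)/(1 + 0.0002) − 1 = 1.3797%
Egypt: (1 + 0.1733)/(1 + 0.0950) − 1 = 7.1507%
Differential = 1.3797% − 7.1507% = -5.7710% → -577 basis points.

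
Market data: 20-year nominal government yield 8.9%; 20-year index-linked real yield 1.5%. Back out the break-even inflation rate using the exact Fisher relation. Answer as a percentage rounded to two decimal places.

(1 + π) = (1 + i)/(1 + r) = 1.08900 / 1.01500 = 1.072906
Break-even inflation = 1.072906 − 1 → 7.29%.

7.29%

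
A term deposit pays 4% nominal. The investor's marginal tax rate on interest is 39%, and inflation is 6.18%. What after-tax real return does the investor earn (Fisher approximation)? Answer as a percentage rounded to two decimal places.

-3.74%

After-tax nominal return = 4% × (1 − 0.39) = 2.4400%.
r ≈ 2.4400% − 6.18% → -3.74%.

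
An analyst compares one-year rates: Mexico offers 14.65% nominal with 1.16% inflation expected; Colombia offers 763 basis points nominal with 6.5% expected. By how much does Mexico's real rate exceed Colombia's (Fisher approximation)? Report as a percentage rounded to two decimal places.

Mexico: 14.65% − 1.16% = 13.490%
Colombia: 7.63% − 6.5% = 1.130%
Differential = 12.360% → 12.36%.

12.36%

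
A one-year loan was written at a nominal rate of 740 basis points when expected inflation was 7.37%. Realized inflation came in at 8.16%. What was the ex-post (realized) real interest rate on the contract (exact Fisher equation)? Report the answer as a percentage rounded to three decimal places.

-0.703%

Ex-post: (1 + 0.0740)/(1 + 0.0816) − 1 = -0.7027%
So the realized real rate is -0.703%.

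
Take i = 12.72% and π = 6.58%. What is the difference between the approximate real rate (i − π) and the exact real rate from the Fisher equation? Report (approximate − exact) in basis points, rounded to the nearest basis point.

38 basis points

Approximate: r ≈ 12.720% − 6.580% = 6.1400%
Exact: (1 + 0.1272)/(1 + 0.0658) − 1 = 5.7609%
Error = 6.1400% − 5.7609% = 0.3791% → 38 basis points.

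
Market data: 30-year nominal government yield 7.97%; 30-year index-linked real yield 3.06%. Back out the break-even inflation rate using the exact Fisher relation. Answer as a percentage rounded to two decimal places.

(1 + π) = (1 + i)/(1 + r) = 1.07970 / 1.03060 = 1.047642
Break-even inflation = 1.047642 − 1 → 4.76%.

4.76%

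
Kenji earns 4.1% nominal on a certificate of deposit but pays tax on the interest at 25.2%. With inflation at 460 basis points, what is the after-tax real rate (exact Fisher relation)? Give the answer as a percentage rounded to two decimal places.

After-tax nominal return = 4.1% × (1 − 0.252) = 3.0668%.
1 + r = 1.030668 / 1.04600 = 0.985342
After-tax real rate = 0.985342 − 1 → -1.47%.

-1.47%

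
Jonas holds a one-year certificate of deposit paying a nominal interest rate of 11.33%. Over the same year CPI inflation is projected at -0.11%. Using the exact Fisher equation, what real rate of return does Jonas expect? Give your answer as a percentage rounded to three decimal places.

1 + r = 1.11330 / 0.99890 = 1.114526
r = 1.114526 − 1 = 11.4526%, i.e. 11.453%.

11.453%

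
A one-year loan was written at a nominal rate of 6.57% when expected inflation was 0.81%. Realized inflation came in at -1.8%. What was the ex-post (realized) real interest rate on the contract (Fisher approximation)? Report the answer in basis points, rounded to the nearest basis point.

Ex-post: 6.57% − (-1.8%) = 8.370%
So the realized real rate is 837 basis points.

837 basis points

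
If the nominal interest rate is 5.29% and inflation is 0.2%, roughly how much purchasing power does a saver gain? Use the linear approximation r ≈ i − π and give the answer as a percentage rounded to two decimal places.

5.09%

r ≈ i − π = 5.29% − 0.2% = 5.09%.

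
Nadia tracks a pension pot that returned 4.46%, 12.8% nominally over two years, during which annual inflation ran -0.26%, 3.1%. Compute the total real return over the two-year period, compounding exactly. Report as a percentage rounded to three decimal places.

14.586%

Nominal growth factor = 1.0446 × 1.1280 = 1.178309
Price-level growth factor = 0.9974 × 1.0310 = 1.028319
Real growth factor = 1.178309 / 1.028319 = 1.145859
Total real return = 1.145859 − 1 → 14.586%.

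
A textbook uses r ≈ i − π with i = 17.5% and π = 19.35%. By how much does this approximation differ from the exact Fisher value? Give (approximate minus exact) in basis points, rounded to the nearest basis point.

-30 basis points

Approximate: r ≈ 17.500% − 19.350% = -1.8500%
Exact: (1 + 0.1750)/(1 + 0.1935) − 1 = -1.5501%
Error = -1.8500% − (-1.5501%) = -0.2999% → -30 basis points.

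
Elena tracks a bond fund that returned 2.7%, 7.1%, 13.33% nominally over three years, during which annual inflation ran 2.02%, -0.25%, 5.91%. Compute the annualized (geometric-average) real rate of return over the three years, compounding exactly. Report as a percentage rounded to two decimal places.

Compound the nominal returns: 1.0270 × 1.0710 × 1.1333 = 1.24653594.
Compound inflation: 1.0202 × 0.9975 × 1.0591 = 1.07779259.
Deflate: 1.24653594 / 1.07779259 = 1.15656384.
Annualized real rate = 1.15656384^(1/3) − 1 = 4.9679% → 4.97%.

4.97%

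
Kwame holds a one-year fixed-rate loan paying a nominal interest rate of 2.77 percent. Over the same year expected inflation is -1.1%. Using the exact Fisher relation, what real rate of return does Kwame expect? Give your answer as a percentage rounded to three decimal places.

1 + r = 1.02770 / 0.98900 = 1.039130
r = 1.039130 − 1 = 3.9130%, i.e. 3.913%.

3.913%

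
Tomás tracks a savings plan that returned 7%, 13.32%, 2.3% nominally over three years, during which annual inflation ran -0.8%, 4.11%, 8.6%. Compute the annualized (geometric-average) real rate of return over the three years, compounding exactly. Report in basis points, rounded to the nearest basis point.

Compound the nominal returns: 1.0700 × 1.1332 × 1.0230 = 1.24041205.
Compound inflation: 0.9920 × 1.0411 × 1.0860 = 1.12158952.
Deflate: 1.24041205 / 1.12158952 = 1.10594119.
Annualized real rate = 1.10594119^(1/3) − 1 = 3.4135% → 341 basis points.

341 basis points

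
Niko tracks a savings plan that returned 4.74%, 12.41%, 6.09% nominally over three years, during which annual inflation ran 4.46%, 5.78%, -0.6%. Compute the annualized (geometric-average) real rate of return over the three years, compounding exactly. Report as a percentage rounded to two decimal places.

Nominal growth factor = 1.0474 × 1.1241 × 1.0609 = 1.24908492
Price-level growth factor = 1.0446 × 1.0578 × 0.9940 = 1.09834801
Real growth factor = 1.24908492 / 1.09834801 = 1.13723966
Annualized real rate = 1.13723966^(1/3) − 1 = 4.3800% → 4.38%.

4.38%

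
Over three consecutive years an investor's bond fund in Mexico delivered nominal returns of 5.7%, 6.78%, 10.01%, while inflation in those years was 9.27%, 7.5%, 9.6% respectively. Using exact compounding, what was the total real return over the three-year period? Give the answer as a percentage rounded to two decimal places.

Compound the nominal returns: 1.0570 × 1.0678 × 1.1001 = 1.241644.
Compound inflation: 1.0927 × 1.0750 × 1.0960 = 1.287419.
Deflate: 1.241644 / 1.287419 = 0.964444.
Total real return = 0.964444 − 1 → -3.56%.

-3.56%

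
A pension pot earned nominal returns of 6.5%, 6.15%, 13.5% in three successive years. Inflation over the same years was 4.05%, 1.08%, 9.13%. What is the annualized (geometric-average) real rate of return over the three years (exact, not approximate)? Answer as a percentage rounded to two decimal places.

Nominal growth factor = 1.0650 × 1.0615 × 1.1350 = 1.28311466
Price-level growth factor = 1.0405 × 1.0108 × 1.0913 = 1.14776102
Real growth factor = 1.28311466 / 1.14776102 = 1.11792841
Annualized real rate = 1.11792841^(1/3) − 1 = 3.7858% → 3.79%.

3.79%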